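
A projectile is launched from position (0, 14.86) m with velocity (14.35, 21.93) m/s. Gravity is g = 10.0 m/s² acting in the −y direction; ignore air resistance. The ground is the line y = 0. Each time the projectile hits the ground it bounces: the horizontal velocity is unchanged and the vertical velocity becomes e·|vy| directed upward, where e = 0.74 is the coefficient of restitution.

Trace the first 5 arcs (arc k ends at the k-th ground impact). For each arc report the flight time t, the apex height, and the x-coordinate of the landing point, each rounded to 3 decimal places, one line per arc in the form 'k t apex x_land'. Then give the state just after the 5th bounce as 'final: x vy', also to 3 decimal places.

1 4.982 38.906 71.499
2 4.128 21.305 130.742
3 3.055 11.667 174.582
4 2.261 6.389 207.023
5 1.673 3.498 231.030
final: 231.030 6.190

Arc 1: start y=14.860, vy=21.930 → t=4.982, apex=38.906, x_land=71.499, impact vy=-27.895
  bounce: vy ← 0.74·27.895 = 20.642
Arc 2: start y=0.000, vy=20.642 → t=4.128, apex=21.305, x_land=130.742, impact vy=-20.642
  bounce: vy ← 0.74·20.642 = 15.275
Arc 3: start y=0.000, vy=15.275 → t=3.055, apex=11.667, x_land=174.582, impact vy=-15.275
  bounce: vy ← 0.74·15.275 = 11.304
Arc 4: start y=0.000, vy=11.304 → t=2.261, apex=6.389, x_land=207.023, impact vy=-11.304
  bounce: vy ← 0.74·11.304 = 8.365
Arc 5: start y=0.000, vy=8.365 → t=1.673, apex=3.498, x_land=231.030, impact vy=-8.365
  bounce: vy ← 0.74·8.365 = 6.190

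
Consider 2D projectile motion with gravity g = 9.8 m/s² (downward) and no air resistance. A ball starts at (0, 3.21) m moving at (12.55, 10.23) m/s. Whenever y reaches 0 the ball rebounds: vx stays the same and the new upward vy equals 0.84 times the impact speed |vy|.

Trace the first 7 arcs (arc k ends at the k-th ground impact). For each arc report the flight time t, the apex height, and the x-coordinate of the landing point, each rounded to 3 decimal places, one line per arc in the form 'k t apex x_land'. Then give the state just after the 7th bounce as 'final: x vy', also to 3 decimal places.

1 2.365 8.549 29.678
2 2.219 6.032 57.528
3 1.864 4.257 80.922
4 1.566 3.003 100.573
5 1.315 2.119 117.079
6 1.105 1.495 130.945
7 0.928 1.055 142.592
final: 142.592 3.820

Arc 1: start y=3.210, vy=10.230 → t=2.365, apex=8.549, x_land=29.678, impact vy=-12.945
  bounce: vy ← 0.84·12.945 = 10.874
Arc 2: start y=0.000, vy=10.874 → t=2.219, apex=6.032, x_land=57.528, impact vy=-10.874
  bounce: vy ← 0.84·10.874 = 9.134
Arc 3: start y=0.000, vy=9.134 → t=1.864, apex=4.257, x_land=80.922, impact vy=-9.134
  bounce: vy ← 0.84·9.134 = 7.672
Arc 4: start y=0.000, vy=7.672 → t=1.566, apex=3.003, x_land=100.573, impact vy=-7.672
  bounce: vy ← 0.84·7.672 = 6.445
Arc 5: start y=0.000, vy=6.445 → t=1.315, apex=2.119, x_land=117.079, impact vy=-6.445
  bounce: vy ← 0.84·6.445 = 5.414
Arc 6: start y=0.000, vy=5.414 → t=1.105, apex=1.495, x_land=130.945, impact vy=-5.414
  bounce: vy ← 0.84·5.414 = 4.547
Arc 7: start y=0.000, vy=4.547 → t=0.928, apex=1.055, x_land=142.592, impact vy=-4.547
  bounce: vy ← 0.84·4.547 = 3.820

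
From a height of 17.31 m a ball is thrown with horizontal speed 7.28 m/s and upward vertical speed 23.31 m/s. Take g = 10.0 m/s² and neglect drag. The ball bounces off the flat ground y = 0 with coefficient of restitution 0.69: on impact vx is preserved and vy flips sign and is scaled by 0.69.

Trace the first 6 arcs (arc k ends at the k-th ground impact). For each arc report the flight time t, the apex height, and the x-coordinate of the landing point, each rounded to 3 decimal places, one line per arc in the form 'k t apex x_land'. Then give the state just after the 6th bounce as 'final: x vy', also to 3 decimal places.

1 5.314 44.478 38.683
2 4.116 21.176 68.646
3 2.840 10.082 89.321
4 1.960 4.800 103.587
5 1.352 2.285 113.431
6 0.933 1.088 120.223
final: 120.223 3.219

Arc 1: start y=17.310, vy=23.310 → t=5.314, apex=44.478, x_land=38.683, impact vy=-29.825
  bounce: vy ← 0.69·29.825 = 20.580
Arc 2: start y=0.000, vy=20.580 → t=4.116, apex=21.176, x_land=68.646, impact vy=-20.580
  bounce: vy ← 0.69·20.580 = 14.200
Arc 3: start y=0.000, vy=14.200 → t=2.840, apex=10.082, x_land=89.321, impact vy=-14.200
  bounce: vy ← 0.69·14.200 = 9.798
Arc 4: start y=0.000, vy=9.798 → t=1.960, apex=4.800, x_land=103.587, impact vy=-9.798
  bounce: vy ← 0.69·9.798 = 6.761
Arc 5: start y=0.000, vy=6.761 → t=1.352, apex=2.285, x_land=113.431, impact vy=-6.761
  bounce: vy ← 0.69·6.761 = 4.665
Arc 6: start y=0.000, vy=4.665 → t=0.933, apex=1.088, x_land=120.223, impact vy=-4.665
  bounce: vy ← 0.69·4.665 = 3.219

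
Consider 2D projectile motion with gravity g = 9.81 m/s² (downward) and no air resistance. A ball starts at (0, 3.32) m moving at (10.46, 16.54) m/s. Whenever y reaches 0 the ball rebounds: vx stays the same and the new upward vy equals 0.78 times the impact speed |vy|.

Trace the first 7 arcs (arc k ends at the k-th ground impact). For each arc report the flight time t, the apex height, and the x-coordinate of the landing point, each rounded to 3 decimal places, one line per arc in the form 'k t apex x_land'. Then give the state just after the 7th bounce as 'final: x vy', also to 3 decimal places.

Arc 1: start y=3.320, vy=16.540 → t=3.562, apex=17.264, x_land=37.259, impact vy=-18.404
  bounce: vy ← 0.78·18.404 = 14.355
Arc 2: start y=0.000, vy=14.355 → t=2.927, apex=10.503, x_land=67.872, impact vy=-14.355
  bounce: vy ← 0.78·14.355 = 11.197
Arc 3: start y=0.000, vy=11.197 → t=2.283, apex=6.390, x_land=91.750, impact vy=-11.197
  bounce: vy ← 0.78·11.197 = 8.734
Arc 4: start y=0.000, vy=8.734 → t=1.781, apex=3.888, x_land=110.375, impact vy=-8.734
  bounce: vy ← 0.78·8.734 = 6.812
Arc 5: start y=0.000, vy=6.812 → t=1.389, apex=2.365, x_land=124.902, impact vy=-6.812
  bounce: vy ← 0.78·6.812 = 5.314
Arc 6: start y=0.000, vy=5.314 → t=1.083, apex=1.439, x_land=136.233, impact vy=-5.314
  bounce: vy ← 0.78·5.314 = 4.145
Arc 7: start y=0.000, vy=4.145 → t=0.845, apex=0.876, x_land=145.072, impact vy=-4.145
  bounce: vy ← 0.78·4.145 = 3.233

1 3.562 17.264 37.259
2 2.927 10.503 67.872
3 2.283 6.390 91.750
4 1.781 3.888 110.375
5 1.389 2.365 124.902
6 1.083 1.439 136.233
7 0.845 0.876 145.072
final: 145.072 3.233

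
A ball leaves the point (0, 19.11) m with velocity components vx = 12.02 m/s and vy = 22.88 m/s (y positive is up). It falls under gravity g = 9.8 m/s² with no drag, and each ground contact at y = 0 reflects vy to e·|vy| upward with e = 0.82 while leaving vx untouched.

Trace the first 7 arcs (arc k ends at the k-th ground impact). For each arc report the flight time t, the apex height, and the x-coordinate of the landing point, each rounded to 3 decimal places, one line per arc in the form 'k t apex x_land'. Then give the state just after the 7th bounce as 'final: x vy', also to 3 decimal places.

Arc 1: start y=19.110, vy=22.880 → t=5.393, apex=45.819, x_land=64.819, impact vy=-29.967
  bounce: vy ← 0.82·29.967 = 24.573
Arc 2: start y=0.000, vy=24.573 → t=5.015, apex=30.809, x_land=125.099, impact vy=-24.573
  bounce: vy ← 0.82·24.573 = 20.150
Arc 3: start y=0.000, vy=20.150 → t=4.112, apex=20.716, x_land=174.528, impact vy=-20.150
  bounce: vy ← 0.82·20.150 = 16.523
Arc 4: start y=0.000, vy=16.523 → t=3.372, apex=13.929, x_land=215.061, impact vy=-16.523
  bounce: vy ← 0.82·16.523 = 13.549
Arc 5: start y=0.000, vy=13.549 → t=2.765, apex=9.366, x_land=248.297, impact vy=-13.549
  bounce: vy ← 0.82·13.549 = 11.110
Arc 6: start y=0.000, vy=11.110 → t=2.267, apex=6.298, x_land=275.551, impact vy=-11.110
  bounce: vy ← 0.82·11.110 = 9.110
Arc 7: start y=0.000, vy=9.110 → t=1.859, apex=4.235, x_land=297.899, impact vy=-9.110
  bounce: vy ← 0.82·9.110 = 7.470

1 5.393 45.819 64.819
2 5.015 30.809 125.099
3 4.112 20.716 174.528
4 3.372 13.929 215.061
5 2.765 9.366 248.297
6 2.267 6.298 275.551
7 1.859 4.235 297.899
final: 297.899 7.470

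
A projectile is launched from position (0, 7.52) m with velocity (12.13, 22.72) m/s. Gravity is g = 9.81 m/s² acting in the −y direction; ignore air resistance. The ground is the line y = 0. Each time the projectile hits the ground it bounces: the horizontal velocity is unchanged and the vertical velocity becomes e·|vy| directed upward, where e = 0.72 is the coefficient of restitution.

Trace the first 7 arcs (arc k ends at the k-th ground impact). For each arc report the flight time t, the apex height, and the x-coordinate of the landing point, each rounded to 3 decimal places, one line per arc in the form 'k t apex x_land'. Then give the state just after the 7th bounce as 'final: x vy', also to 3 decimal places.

1 4.942 33.830 59.949
2 3.782 17.537 105.822
3 2.723 9.091 138.850
4 1.960 4.713 162.630
5 1.412 2.443 179.752
6 1.016 1.267 192.080
7 0.732 0.657 200.956
final: 200.956 2.584

Arc 1: start y=7.520, vy=22.720 → t=4.942, apex=33.830, x_land=59.949, impact vy=-25.763
  bounce: vy ← 0.72·25.763 = 18.549
Arc 2: start y=0.000, vy=18.549 → t=3.782, apex=17.537, x_land=105.822, impact vy=-18.549
  bounce: vy ← 0.72·18.549 = 13.356
Arc 3: start y=0.000, vy=13.356 → t=2.723, apex=9.091, x_land=138.850, impact vy=-13.356
  bounce: vy ← 0.72·13.356 = 9.616
Arc 4: start y=0.000, vy=9.616 → t=1.960, apex=4.713, x_land=162.630, impact vy=-9.616
  bounce: vy ← 0.72·9.616 = 6.924
Arc 5: start y=0.000, vy=6.924 → t=1.412, apex=2.443, x_land=179.752, impact vy=-6.924
  bounce: vy ← 0.72·6.924 = 4.985
Arc 6: start y=0.000, vy=4.985 → t=1.016, apex=1.267, x_land=192.080, impact vy=-4.985
  bounce: vy ← 0.72·4.985 = 3.589
Arc 7: start y=0.000, vy=3.589 → t=0.732, apex=0.657, x_land=200.956, impact vy=-3.589
  bounce: vy ← 0.72·3.589 = 2.584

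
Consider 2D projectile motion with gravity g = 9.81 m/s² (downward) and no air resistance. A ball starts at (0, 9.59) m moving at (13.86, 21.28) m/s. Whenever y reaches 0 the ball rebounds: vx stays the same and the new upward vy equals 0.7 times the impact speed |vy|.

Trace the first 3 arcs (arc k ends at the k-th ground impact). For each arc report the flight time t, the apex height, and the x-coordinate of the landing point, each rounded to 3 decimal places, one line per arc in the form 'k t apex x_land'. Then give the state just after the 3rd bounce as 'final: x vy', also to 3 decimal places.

1 4.750 32.670 65.836
2 3.613 16.009 115.914
3 2.529 7.844 150.969
final: 150.969 8.684

Arc 1: start y=9.590, vy=21.280 → t=4.750, apex=32.670, x_land=65.836, impact vy=-25.318
  bounce: vy ← 0.7·25.318 = 17.723
Arc 2: start y=0.000, vy=17.723 → t=3.613, apex=16.009, x_land=115.914, impact vy=-17.723
  bounce: vy ← 0.7·17.723 = 12.406
Arc 3: start y=0.000, vy=12.406 → t=2.529, apex=7.844, x_land=150.969, impact vy=-12.406
  bounce: vy ← 0.7·12.406 = 8.684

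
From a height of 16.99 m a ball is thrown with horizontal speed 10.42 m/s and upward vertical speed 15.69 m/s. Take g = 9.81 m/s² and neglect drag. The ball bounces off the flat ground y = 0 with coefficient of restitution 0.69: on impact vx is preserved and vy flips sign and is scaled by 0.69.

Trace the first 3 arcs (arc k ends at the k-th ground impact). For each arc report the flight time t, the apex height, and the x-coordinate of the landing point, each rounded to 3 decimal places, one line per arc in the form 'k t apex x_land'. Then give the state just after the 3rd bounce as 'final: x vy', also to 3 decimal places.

1 4.053 29.537 42.236
2 3.386 14.063 77.523
3 2.337 6.695 101.870
final: 101.870 7.908

Arc 1: start y=16.990, vy=15.690 → t=4.053, apex=29.537, x_land=42.236, impact vy=-24.073
  bounce: vy ← 0.69·24.073 = 16.611
Arc 2: start y=0.000, vy=16.611 → t=3.386, apex=14.063, x_land=77.523, impact vy=-16.611
  bounce: vy ← 0.69·16.611 = 11.461
Arc 3: start y=0.000, vy=11.461 → t=2.337, apex=6.695, x_land=101.870, impact vy=-11.461
  bounce: vy ← 0.69·11.461 = 7.908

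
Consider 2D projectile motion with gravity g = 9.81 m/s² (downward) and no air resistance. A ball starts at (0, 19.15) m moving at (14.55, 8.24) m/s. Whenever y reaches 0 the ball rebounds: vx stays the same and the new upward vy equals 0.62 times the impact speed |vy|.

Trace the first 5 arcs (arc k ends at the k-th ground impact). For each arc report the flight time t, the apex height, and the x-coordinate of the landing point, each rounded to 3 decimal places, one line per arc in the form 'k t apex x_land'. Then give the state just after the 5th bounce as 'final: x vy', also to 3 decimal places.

1 2.987 22.611 43.461
2 2.662 8.692 82.197
3 1.651 3.341 106.214
4 1.023 1.284 121.104
5 0.635 0.494 130.336
final: 130.336 1.930

Arc 1: start y=19.150, vy=8.240 → t=2.987, apex=22.611, x_land=43.461, impact vy=-21.062
  bounce: vy ← 0.62·21.062 = 13.059
Arc 2: start y=0.000, vy=13.059 → t=2.662, apex=8.692, x_land=82.197, impact vy=-13.059
  bounce: vy ← 0.62·13.059 = 8.096
Arc 3: start y=0.000, vy=8.096 → t=1.651, apex=3.341, x_land=106.214, impact vy=-8.096
  bounce: vy ← 0.62·8.096 = 5.020
Arc 4: start y=0.000, vy=5.020 → t=1.023, apex=1.284, x_land=121.104, impact vy=-5.020
  bounce: vy ← 0.62·5.020 = 3.112
Arc 5: start y=0.000, vy=3.112 → t=0.635, apex=0.494, x_land=130.336, impact vy=-3.112
  bounce: vy ← 0.62·3.112 = 1.930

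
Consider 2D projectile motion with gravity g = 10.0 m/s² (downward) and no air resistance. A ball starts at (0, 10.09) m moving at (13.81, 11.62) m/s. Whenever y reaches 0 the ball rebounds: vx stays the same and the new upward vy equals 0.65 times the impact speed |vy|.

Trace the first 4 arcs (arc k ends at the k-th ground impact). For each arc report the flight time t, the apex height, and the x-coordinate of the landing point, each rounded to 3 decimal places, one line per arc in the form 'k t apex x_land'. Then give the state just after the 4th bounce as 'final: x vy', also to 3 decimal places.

Arc 1: start y=10.090, vy=11.620 → t=2.997, apex=16.841, x_land=41.392, impact vy=-18.353
  bounce: vy ← 0.65·18.353 = 11.929
Arc 2: start y=0.000, vy=11.929 → t=2.386, apex=7.115, x_land=74.341, impact vy=-11.929
  bounce: vy ← 0.65·11.929 = 7.754
Arc 3: start y=0.000, vy=7.754 → t=1.551, apex=3.006, x_land=95.758, impact vy=-7.754
  bounce: vy ← 0.65·7.754 = 5.040
Arc 4: start y=0.000, vy=5.040 → t=1.008, apex=1.270, x_land=109.679, impact vy=-5.040
  bounce: vy ← 0.65·5.040 = 3.276

1 2.997 16.841 41.392
2 2.386 7.115 74.341
3 1.551 3.006 95.758
4 1.008 1.270 109.679
final: 109.679 3.276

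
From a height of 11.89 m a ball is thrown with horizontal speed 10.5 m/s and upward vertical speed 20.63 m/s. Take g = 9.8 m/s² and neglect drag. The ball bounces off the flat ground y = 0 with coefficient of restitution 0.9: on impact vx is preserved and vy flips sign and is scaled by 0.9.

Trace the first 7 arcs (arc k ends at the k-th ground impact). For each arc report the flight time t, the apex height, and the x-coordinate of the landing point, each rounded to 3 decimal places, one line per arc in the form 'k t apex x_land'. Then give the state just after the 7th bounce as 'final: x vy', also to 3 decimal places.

1 4.724 33.604 49.601
2 4.714 27.219 99.096
3 4.242 22.048 143.641
4 3.818 17.859 183.732
5 3.436 14.465 219.814
6 3.093 11.717 252.287
7 2.783 9.491 281.513
final: 281.513 12.275

Arc 1: start y=11.890, vy=20.630 → t=4.724, apex=33.604, x_land=49.601, impact vy=-25.664
  bounce: vy ← 0.9·25.664 = 23.098
Arc 2: start y=0.000, vy=23.098 → t=4.714, apex=27.219, x_land=99.096, impact vy=-23.098
  bounce: vy ← 0.9·23.098 = 20.788
Arc 3: start y=0.000, vy=20.788 → t=4.242, apex=22.048, x_land=143.641, impact vy=-20.788
  bounce: vy ← 0.9·20.788 = 18.709
Arc 4: start y=0.000, vy=18.709 → t=3.818, apex=17.859, x_land=183.732, impact vy=-18.709
  bounce: vy ← 0.9·18.709 = 16.838
Arc 5: start y=0.000, vy=16.838 → t=3.436, apex=14.465, x_land=219.814, impact vy=-16.838
  bounce: vy ← 0.9·16.838 = 15.154
Arc 6: start y=0.000, vy=15.154 → t=3.093, apex=11.717, x_land=252.287, impact vy=-15.154
  bounce: vy ← 0.9·15.154 = 13.639
Arc 7: start y=0.000, vy=13.639 → t=2.783, apex=9.491, x_land=281.513, impact vy=-13.639
  bounce: vy ← 0.9·13.639 = 12.275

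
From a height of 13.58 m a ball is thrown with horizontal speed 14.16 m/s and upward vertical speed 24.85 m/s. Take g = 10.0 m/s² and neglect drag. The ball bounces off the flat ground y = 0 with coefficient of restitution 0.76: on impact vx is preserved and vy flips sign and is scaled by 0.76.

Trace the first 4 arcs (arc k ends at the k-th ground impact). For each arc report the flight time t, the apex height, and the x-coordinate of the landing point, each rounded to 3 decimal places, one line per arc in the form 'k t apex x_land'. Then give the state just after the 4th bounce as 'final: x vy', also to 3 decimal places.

Arc 1: start y=13.580, vy=24.850 → t=5.467, apex=44.456, x_land=77.410, impact vy=-29.818
  bounce: vy ← 0.76·29.818 = 22.662
Arc 2: start y=0.000, vy=22.662 → t=4.532, apex=25.678, x_land=141.588, impact vy=-22.662
  bounce: vy ← 0.76·22.662 = 17.223
Arc 3: start y=0.000, vy=17.223 → t=3.445, apex=14.832, x_land=190.364, impact vy=-17.223
  bounce: vy ← 0.76·17.223 = 13.089
Arc 4: start y=0.000, vy=13.089 → t=2.618, apex=8.567, x_land=227.433, impact vy=-13.089
  bounce: vy ← 0.76·13.089 = 9.948

1 5.467 44.456 77.410
2 4.532 25.678 141.588
3 3.445 14.832 190.364
4 2.618 8.567 227.433
final: 227.433 9.948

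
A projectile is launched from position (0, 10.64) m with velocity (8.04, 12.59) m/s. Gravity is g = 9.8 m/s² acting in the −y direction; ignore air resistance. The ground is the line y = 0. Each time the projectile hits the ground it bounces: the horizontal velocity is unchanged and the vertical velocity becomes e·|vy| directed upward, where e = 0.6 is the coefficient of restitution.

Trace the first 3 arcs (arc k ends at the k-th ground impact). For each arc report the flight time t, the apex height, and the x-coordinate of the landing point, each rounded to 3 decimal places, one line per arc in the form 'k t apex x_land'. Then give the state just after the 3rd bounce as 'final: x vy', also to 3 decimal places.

1 3.240 18.727 26.047
2 2.346 6.742 44.908
3 1.408 2.427 56.225
final: 56.225 4.138

Arc 1: start y=10.640, vy=12.590 → t=3.240, apex=18.727, x_land=26.047, impact vy=-19.159
  bounce: vy ← 0.6·19.159 = 11.495
Arc 2: start y=0.000, vy=11.495 → t=2.346, apex=6.742, x_land=44.908, impact vy=-11.495
  bounce: vy ← 0.6·11.495 = 6.897
Arc 3: start y=0.000, vy=6.897 → t=1.408, apex=2.427, x_land=56.225, impact vy=-6.897
  bounce: vy ← 0.6·6.897 = 4.138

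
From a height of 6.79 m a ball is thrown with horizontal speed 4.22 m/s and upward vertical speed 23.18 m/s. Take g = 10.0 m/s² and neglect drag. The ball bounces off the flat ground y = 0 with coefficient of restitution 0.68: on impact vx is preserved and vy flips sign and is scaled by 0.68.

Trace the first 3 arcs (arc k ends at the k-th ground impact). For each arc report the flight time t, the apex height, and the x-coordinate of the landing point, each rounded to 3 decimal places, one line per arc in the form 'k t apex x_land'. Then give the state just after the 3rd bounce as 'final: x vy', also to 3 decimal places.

Arc 1: start y=6.790, vy=23.180 → t=4.912, apex=33.656, x_land=20.731, impact vy=-25.944
  bounce: vy ← 0.68·25.944 = 17.642
Arc 2: start y=0.000, vy=17.642 → t=3.528, apex=15.562, x_land=35.621, impact vy=-17.642
  bounce: vy ← 0.68·17.642 = 11.997
Arc 3: start y=0.000, vy=11.997 → t=2.399, apex=7.196, x_land=45.746, impact vy=-11.997
  bounce: vy ← 0.68·11.997 = 8.158

1 4.912 33.656 20.731
2 3.528 15.562 35.621
3 2.399 7.196 45.746
final: 45.746 8.158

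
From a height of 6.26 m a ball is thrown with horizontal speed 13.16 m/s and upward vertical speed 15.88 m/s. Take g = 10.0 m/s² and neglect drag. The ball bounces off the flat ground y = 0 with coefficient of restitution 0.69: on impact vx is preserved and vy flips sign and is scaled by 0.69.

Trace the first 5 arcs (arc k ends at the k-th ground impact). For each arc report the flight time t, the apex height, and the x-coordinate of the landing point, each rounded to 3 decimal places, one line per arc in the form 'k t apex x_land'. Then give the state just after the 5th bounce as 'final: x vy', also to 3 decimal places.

Arc 1: start y=6.260, vy=15.880 → t=3.531, apex=18.869, x_land=46.463, impact vy=-19.426
  bounce: vy ← 0.69·19.426 = 13.404
Arc 2: start y=0.000, vy=13.404 → t=2.681, apex=8.983, x_land=81.742, impact vy=-13.404
  bounce: vy ← 0.69·13.404 = 9.249
Arc 3: start y=0.000, vy=9.249 → t=1.850, apex=4.277, x_land=106.085, impact vy=-9.249
  bounce: vy ← 0.69·9.249 = 6.382
Arc 4: start y=0.000, vy=6.382 → t=1.276, apex=2.036, x_land=122.882, impact vy=-6.382
  bounce: vy ← 0.69·6.382 = 4.403
Arc 5: start y=0.000, vy=4.403 → t=0.881, apex=0.969, x_land=134.471, impact vy=-4.403
  bounce: vy ← 0.69·4.403 = 3.038

1 3.531 18.869 46.463
2 2.681 8.983 81.742
3 1.850 4.277 106.085
4 1.276 2.036 122.882
5 0.881 0.969 134.471
final: 134.471 3.038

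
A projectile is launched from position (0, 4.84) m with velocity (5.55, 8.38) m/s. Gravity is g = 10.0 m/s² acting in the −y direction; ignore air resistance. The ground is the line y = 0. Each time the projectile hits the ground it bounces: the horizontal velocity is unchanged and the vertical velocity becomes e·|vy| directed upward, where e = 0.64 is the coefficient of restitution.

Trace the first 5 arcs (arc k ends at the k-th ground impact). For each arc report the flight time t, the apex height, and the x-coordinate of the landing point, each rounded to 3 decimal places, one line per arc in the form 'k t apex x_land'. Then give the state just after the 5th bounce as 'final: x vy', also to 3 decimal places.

Arc 1: start y=4.840, vy=8.380 → t=2.130, apex=8.351, x_land=11.824, impact vy=-12.924
  bounce: vy ← 0.64·12.924 = 8.271
Arc 2: start y=0.000, vy=8.271 → t=1.654, apex=3.421, x_land=21.005, impact vy=-8.271
  bounce: vy ← 0.64·8.271 = 5.294
Arc 3: start y=0.000, vy=5.294 → t=1.059, apex=1.401, x_land=26.881, impact vy=-5.294
  bounce: vy ← 0.64·5.294 = 3.388
Arc 4: start y=0.000, vy=3.388 → t=0.678, apex=0.574, x_land=30.641, impact vy=-3.388
  bounce: vy ← 0.64·3.388 = 2.168
Arc 5: start y=0.000, vy=2.168 → t=0.434, apex=0.235, x_land=33.048, impact vy=-2.168
  bounce: vy ← 0.64·2.168 = 1.388

1 2.130 8.351 11.824
2 1.654 3.421 21.005
3 1.059 1.401 26.881
4 0.678 0.574 30.641
5 0.434 0.235 33.048
final: 33.048 1.388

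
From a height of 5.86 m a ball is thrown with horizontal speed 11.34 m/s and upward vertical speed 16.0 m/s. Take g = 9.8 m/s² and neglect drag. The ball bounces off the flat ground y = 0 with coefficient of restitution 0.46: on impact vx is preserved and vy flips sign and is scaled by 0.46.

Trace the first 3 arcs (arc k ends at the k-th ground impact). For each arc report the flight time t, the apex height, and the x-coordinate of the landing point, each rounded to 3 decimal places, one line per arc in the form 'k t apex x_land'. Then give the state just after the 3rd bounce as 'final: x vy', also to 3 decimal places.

Arc 1: start y=5.860, vy=16.000 → t=3.598, apex=18.921, x_land=40.798, impact vy=-19.258
  bounce: vy ← 0.46·19.258 = 8.859
Arc 2: start y=0.000, vy=8.859 → t=1.808, apex=4.004, x_land=61.299, impact vy=-8.859
  bounce: vy ← 0.46·8.859 = 4.075
Arc 3: start y=0.000, vy=4.075 → t=0.832, apex=0.847, x_land=70.730, impact vy=-4.075
  bounce: vy ← 0.46·4.075 = 1.874

1 3.598 18.921 40.798
2 1.808 4.004 61.299
3 0.832 0.847 70.730
final: 70.730 1.874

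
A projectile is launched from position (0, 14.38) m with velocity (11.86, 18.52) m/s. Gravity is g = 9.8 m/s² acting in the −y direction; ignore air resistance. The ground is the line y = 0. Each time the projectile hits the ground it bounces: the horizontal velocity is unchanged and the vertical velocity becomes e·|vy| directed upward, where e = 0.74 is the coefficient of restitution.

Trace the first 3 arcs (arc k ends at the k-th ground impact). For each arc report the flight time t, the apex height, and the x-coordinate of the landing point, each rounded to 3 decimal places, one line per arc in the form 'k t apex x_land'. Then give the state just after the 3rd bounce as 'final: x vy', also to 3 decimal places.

1 4.440 31.880 52.664
2 3.775 17.457 97.436
3 2.794 9.560 130.567
final: 130.567 10.129

Arc 1: start y=14.380, vy=18.520 → t=4.440, apex=31.880, x_land=52.664, impact vy=-24.997
  bounce: vy ← 0.74·24.997 = 18.498
Arc 2: start y=0.000, vy=18.498 → t=3.775, apex=17.457, x_land=97.436, impact vy=-18.498
  bounce: vy ← 0.74·18.498 = 13.688
Arc 3: start y=0.000, vy=13.688 → t=2.794, apex=9.560, x_land=130.567, impact vy=-13.688
  bounce: vy ← 0.74·13.688 = 10.129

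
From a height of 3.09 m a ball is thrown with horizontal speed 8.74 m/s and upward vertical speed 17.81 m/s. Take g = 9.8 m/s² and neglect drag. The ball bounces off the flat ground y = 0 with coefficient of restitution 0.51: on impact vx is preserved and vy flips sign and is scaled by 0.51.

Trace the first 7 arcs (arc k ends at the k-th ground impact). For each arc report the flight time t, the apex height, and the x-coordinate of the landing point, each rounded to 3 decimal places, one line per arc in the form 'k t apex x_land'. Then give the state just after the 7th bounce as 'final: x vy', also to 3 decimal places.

Arc 1: start y=3.090, vy=17.810 → t=3.801, apex=19.273, x_land=33.217, impact vy=-19.436
  bounce: vy ← 0.51·19.436 = 9.912
Arc 2: start y=0.000, vy=9.912 → t=2.023, apex=5.013, x_land=50.898, impact vy=-9.912
  bounce: vy ← 0.51·9.912 = 5.055
Arc 3: start y=0.000, vy=5.055 → t=1.032, apex=1.304, x_land=59.915, impact vy=-5.055
  bounce: vy ← 0.51·5.055 = 2.578
Arc 4: start y=0.000, vy=2.578 → t=0.526, apex=0.339, x_land=64.514, impact vy=-2.578
  bounce: vy ← 0.51·2.578 = 1.315
Arc 5: start y=0.000, vy=1.315 → t=0.268, apex=0.088, x_land=66.859, impact vy=-1.315
  bounce: vy ← 0.51·1.315 = 0.671
Arc 6: start y=0.000, vy=0.671 → t=0.137, apex=0.023, x_land=68.055, impact vy=-0.671
  bounce: vy ← 0.51·0.671 = 0.342
Arc 7: start y=0.000, vy=0.342 → t=0.070, apex=0.006, x_land=68.665, impact vy=-0.342
  bounce: vy ← 0.51·0.342 = 0.174

1 3.801 19.273 33.217
2 2.023 5.013 50.898
3 1.032 1.304 59.915
4 0.526 0.339 64.514
5 0.268 0.088 66.859
6 0.137 0.023 68.055
7 0.070 0.006 68.665
final: 68.665 0.174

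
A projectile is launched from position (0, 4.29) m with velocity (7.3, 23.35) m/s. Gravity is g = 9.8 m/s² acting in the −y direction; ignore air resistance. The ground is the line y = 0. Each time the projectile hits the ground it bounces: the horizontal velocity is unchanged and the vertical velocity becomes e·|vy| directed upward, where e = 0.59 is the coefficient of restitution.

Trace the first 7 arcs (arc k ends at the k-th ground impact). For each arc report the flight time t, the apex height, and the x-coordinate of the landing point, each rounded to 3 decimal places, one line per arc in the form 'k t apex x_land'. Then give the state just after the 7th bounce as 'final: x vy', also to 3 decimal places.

1 4.942 32.107 36.080
2 3.021 11.177 58.130
3 1.782 3.891 71.139
4 1.051 1.354 78.815
5 0.620 0.471 83.344
6 0.366 0.164 86.016
7 0.216 0.057 87.592
final: 87.592 0.624

Arc 1: start y=4.290, vy=23.350 → t=4.942, apex=32.107, x_land=36.080, impact vy=-25.086
  bounce: vy ← 0.59·25.086 = 14.801
Arc 2: start y=0.000, vy=14.801 → t=3.021, apex=11.177, x_land=58.130, impact vy=-14.801
  bounce: vy ← 0.59·14.801 = 8.732
Arc 3: start y=0.000, vy=8.732 → t=1.782, apex=3.891, x_land=71.139, impact vy=-8.732
  bounce: vy ← 0.59·8.732 = 5.152
Arc 4: start y=0.000, vy=5.152 → t=1.051, apex=1.354, x_land=78.815, impact vy=-5.152
  bounce: vy ← 0.59·5.152 = 3.040
Arc 5: start y=0.000, vy=3.040 → t=0.620, apex=0.471, x_land=83.344, impact vy=-3.040
  bounce: vy ← 0.59·3.040 = 1.793
Arc 6: start y=0.000, vy=1.793 → t=0.366, apex=0.164, x_land=86.016, impact vy=-1.793
  bounce: vy ← 0.59·1.793 = 1.058
Arc 7: start y=0.000, vy=1.058 → t=0.216, apex=0.057, x_land=87.592, impact vy=-1.058
  bounce: vy ← 0.59·1.058 = 0.624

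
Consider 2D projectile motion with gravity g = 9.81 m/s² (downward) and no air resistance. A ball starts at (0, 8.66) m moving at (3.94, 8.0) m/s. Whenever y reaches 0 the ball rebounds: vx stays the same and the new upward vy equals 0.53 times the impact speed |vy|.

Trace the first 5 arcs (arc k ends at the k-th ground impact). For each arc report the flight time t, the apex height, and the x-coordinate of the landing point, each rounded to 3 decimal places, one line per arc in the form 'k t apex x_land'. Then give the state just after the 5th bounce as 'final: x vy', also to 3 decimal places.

Arc 1: start y=8.660, vy=8.000 → t=2.375, apex=11.922, x_land=9.356, impact vy=-15.294
  bounce: vy ← 0.53·15.294 = 8.106
Arc 2: start y=0.000, vy=8.106 → t=1.653, apex=3.349, x_land=15.867, impact vy=-8.106
  bounce: vy ← 0.53·8.106 = 4.296
Arc 3: start y=0.000, vy=4.296 → t=0.876, apex=0.941, x_land=19.318, impact vy=-4.296
  bounce: vy ← 0.53·4.296 = 2.277
Arc 4: start y=0.000, vy=2.277 → t=0.464, apex=0.264, x_land=21.147, impact vy=-2.277
  bounce: vy ← 0.53·2.277 = 1.207
Arc 5: start y=0.000, vy=1.207 → t=0.246, apex=0.074, x_land=22.116, impact vy=-1.207
  bounce: vy ← 0.53·1.207 = 0.640

1 2.375 11.922 9.356
2 1.653 3.349 15.867
3 0.876 0.941 19.318
4 0.464 0.264 21.147
5 0.246 0.074 22.116
final: 22.116 0.640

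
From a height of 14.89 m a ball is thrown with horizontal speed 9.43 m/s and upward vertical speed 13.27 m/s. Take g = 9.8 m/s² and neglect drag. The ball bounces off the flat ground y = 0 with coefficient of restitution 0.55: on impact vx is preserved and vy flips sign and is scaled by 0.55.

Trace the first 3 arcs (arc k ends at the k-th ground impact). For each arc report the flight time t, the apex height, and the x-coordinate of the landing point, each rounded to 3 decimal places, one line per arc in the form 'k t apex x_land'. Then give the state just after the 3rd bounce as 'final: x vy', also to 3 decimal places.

Arc 1: start y=14.890, vy=13.270 → t=3.561, apex=23.874, x_land=33.584, impact vy=-21.632
  bounce: vy ← 0.55·21.632 = 11.898
Arc 2: start y=0.000, vy=11.898 → t=2.428, apex=7.222, x_land=56.481, impact vy=-11.898
  bounce: vy ← 0.55·11.898 = 6.544
Arc 3: start y=0.000, vy=6.544 → t=1.335, apex=2.185, x_land=69.074, impact vy=-6.544
  bounce: vy ← 0.55·6.544 = 3.599

1 3.561 23.874 33.584
2 2.428 7.222 56.481
3 1.335 2.185 69.074
final: 69.074 3.599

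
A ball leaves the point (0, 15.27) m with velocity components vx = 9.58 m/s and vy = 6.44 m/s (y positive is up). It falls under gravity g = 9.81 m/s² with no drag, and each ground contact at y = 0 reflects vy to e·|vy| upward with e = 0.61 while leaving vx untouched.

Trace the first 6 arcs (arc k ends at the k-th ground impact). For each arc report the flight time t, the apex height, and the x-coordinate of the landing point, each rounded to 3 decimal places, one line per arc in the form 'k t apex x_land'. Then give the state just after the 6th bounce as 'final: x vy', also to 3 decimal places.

1 2.539 17.384 24.324
2 2.297 6.469 46.327
3 1.401 2.407 59.749
4 0.855 0.896 67.936
5 0.521 0.333 72.930
6 0.318 0.124 75.977
final: 75.977 0.951

Arc 1: start y=15.270, vy=6.440 → t=2.539, apex=17.384, x_land=24.324, impact vy=-18.468
  bounce: vy ← 0.61·18.468 = 11.266
Arc 2: start y=0.000, vy=11.266 → t=2.297, apex=6.469, x_land=46.327, impact vy=-11.266
  bounce: vy ← 0.61·11.266 = 6.872
Arc 3: start y=0.000, vy=6.872 → t=1.401, apex=2.407, x_land=59.749, impact vy=-6.872
  bounce: vy ← 0.61·6.872 = 4.192
Arc 4: start y=0.000, vy=4.192 → t=0.855, apex=0.896, x_land=67.936, impact vy=-4.192
  bounce: vy ← 0.61·4.192 = 2.557
Arc 5: start y=0.000, vy=2.557 → t=0.521, apex=0.333, x_land=72.930, impact vy=-2.557
  bounce: vy ← 0.61·2.557 = 1.560
Arc 6: start y=0.000, vy=1.560 → t=0.318, apex=0.124, x_land=75.977, impact vy=-1.560
  bounce: vy ← 0.61·1.560 = 0.951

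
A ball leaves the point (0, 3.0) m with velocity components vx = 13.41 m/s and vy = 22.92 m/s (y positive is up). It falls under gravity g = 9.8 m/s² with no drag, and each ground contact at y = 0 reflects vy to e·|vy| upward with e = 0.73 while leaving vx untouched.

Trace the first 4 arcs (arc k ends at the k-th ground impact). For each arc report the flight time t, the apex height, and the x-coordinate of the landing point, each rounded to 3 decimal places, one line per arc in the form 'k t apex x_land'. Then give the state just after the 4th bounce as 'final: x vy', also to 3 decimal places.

Arc 1: start y=3.000, vy=22.920 → t=4.805, apex=29.802, x_land=64.435, impact vy=-24.169
  bounce: vy ← 0.73·24.169 = 17.643
Arc 2: start y=0.000, vy=17.643 → t=3.601, apex=15.882, x_land=112.719, impact vy=-17.643
  bounce: vy ← 0.73·17.643 = 12.880
Arc 3: start y=0.000, vy=12.880 → t=2.628, apex=8.463, x_land=147.967, impact vy=-12.880
  bounce: vy ← 0.73·12.880 = 9.402
Arc 4: start y=0.000, vy=9.402 → t=1.919, apex=4.510, x_land=173.698, impact vy=-9.402
  bounce: vy ← 0.73·9.402 = 6.863

1 4.805 29.802 64.435
2 3.601 15.882 112.719
3 2.628 8.463 147.967
4 1.919 4.510 173.698
final: 173.698 6.863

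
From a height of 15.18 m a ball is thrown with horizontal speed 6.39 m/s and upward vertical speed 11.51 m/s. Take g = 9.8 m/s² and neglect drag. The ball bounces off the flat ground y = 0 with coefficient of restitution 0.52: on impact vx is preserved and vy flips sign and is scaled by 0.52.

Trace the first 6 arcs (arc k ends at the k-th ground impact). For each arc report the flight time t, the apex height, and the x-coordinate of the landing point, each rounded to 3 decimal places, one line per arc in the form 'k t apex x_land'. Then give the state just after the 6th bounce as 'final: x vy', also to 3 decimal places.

1 3.290 21.939 21.026
2 2.201 5.932 35.088
3 1.144 1.604 42.400
4 0.595 0.434 46.203
5 0.309 0.117 48.180
6 0.161 0.032 49.208
final: 49.208 0.410

Arc 1: start y=15.180, vy=11.510 → t=3.290, apex=21.939, x_land=21.026, impact vy=-20.737
  bounce: vy ← 0.52·20.737 = 10.783
Arc 2: start y=0.000, vy=10.783 → t=2.201, apex=5.932, x_land=35.088, impact vy=-10.783
  bounce: vy ← 0.52·10.783 = 5.607
Arc 3: start y=0.000, vy=5.607 → t=1.144, apex=1.604, x_land=42.400, impact vy=-5.607
  bounce: vy ← 0.52·5.607 = 2.916
Arc 4: start y=0.000, vy=2.916 → t=0.595, apex=0.434, x_land=46.203, impact vy=-2.916
  bounce: vy ← 0.52·2.916 = 1.516
Arc 5: start y=0.000, vy=1.516 → t=0.309, apex=0.117, x_land=48.180, impact vy=-1.516
  bounce: vy ← 0.52·1.516 = 0.788
Arc 6: start y=0.000, vy=0.788 → t=0.161, apex=0.032, x_land=49.208, impact vy=-0.788
  bounce: vy ← 0.52·0.788 = 0.410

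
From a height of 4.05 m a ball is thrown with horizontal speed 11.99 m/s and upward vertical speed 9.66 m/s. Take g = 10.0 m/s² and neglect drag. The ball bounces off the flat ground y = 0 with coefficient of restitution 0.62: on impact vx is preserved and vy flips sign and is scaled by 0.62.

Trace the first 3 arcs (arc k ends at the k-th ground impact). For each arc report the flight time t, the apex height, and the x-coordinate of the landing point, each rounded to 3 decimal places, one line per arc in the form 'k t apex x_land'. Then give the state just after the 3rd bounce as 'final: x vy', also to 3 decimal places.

1 2.286 8.716 27.413
2 1.637 3.350 47.042
3 1.015 1.288 59.212
final: 59.212 3.147

Arc 1: start y=4.050, vy=9.660 → t=2.286, apex=8.716, x_land=27.413, impact vy=-13.203
  bounce: vy ← 0.62·13.203 = 8.186
Arc 2: start y=0.000, vy=8.186 → t=1.637, apex=3.350, x_land=47.042, impact vy=-8.186
  bounce: vy ← 0.62·8.186 = 5.075
Arc 3: start y=0.000, vy=5.075 → t=1.015, apex=1.288, x_land=59.212, impact vy=-5.075
  bounce: vy ← 0.62·5.075 = 3.147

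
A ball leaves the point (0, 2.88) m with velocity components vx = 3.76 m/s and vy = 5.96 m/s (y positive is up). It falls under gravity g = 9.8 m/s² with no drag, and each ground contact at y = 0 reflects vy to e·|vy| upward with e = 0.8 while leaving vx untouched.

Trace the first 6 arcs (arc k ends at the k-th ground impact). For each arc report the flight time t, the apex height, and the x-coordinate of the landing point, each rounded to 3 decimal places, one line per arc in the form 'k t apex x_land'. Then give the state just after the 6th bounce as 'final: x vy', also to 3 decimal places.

Arc 1: start y=2.880, vy=5.960 → t=1.587, apex=4.692, x_land=5.966, impact vy=-9.590
  bounce: vy ← 0.8·9.590 = 7.672
Arc 2: start y=0.000, vy=7.672 → t=1.566, apex=3.003, x_land=11.853, impact vy=-7.672
  bounce: vy ← 0.8·7.672 = 6.138
Arc 3: start y=0.000, vy=6.138 → t=1.253, apex=1.922, x_land=16.563, impact vy=-6.138
  bounce: vy ← 0.8·6.138 = 4.910
Arc 4: start y=0.000, vy=4.910 → t=1.002, apex=1.230, x_land=20.331, impact vy=-4.910
  bounce: vy ← 0.8·4.910 = 3.928
Arc 5: start y=0.000, vy=3.928 → t=0.802, apex=0.787, x_land=23.345, impact vy=-3.928
  bounce: vy ← 0.8·3.928 = 3.142
Arc 6: start y=0.000, vy=3.142 → t=0.641, apex=0.504, x_land=25.756, impact vy=-3.142
  bounce: vy ← 0.8·3.142 = 2.514

1 1.587 4.692 5.966
2 1.566 3.003 11.853
3 1.253 1.922 16.563
4 1.002 1.230 20.331
5 0.802 0.787 23.345
6 0.641 0.504 25.756
final: 25.756 2.514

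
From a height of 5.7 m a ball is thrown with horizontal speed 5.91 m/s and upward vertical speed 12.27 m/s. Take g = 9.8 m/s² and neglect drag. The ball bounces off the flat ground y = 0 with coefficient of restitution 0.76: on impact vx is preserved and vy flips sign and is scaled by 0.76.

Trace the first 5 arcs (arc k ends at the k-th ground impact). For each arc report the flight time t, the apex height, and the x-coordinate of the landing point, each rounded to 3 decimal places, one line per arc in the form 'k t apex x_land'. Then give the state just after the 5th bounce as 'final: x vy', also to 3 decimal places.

Arc 1: start y=5.700, vy=12.270 → t=2.905, apex=13.381, x_land=17.166, impact vy=-16.195
  bounce: vy ← 0.76·16.195 = 12.308
Arc 2: start y=0.000, vy=12.308 → t=2.512, apex=7.729, x_land=32.011, impact vy=-12.308
  bounce: vy ← 0.76·12.308 = 9.354
Arc 3: start y=0.000, vy=9.354 → t=1.909, apex=4.464, x_land=43.293, impact vy=-9.354
  bounce: vy ← 0.76·9.354 = 7.109
Arc 4: start y=0.000, vy=7.109 → t=1.451, apex=2.579, x_land=51.868, impact vy=-7.109
  bounce: vy ← 0.76·7.109 = 5.403
Arc 5: start y=0.000, vy=5.403 → t=1.103, apex=1.489, x_land=58.384, impact vy=-5.403
  bounce: vy ← 0.76·5.403 = 4.106

1 2.905 13.381 17.166
2 2.512 7.729 32.011
3 1.909 4.464 43.293
4 1.451 2.579 51.868
5 1.103 1.489 58.384
final: 58.384 4.106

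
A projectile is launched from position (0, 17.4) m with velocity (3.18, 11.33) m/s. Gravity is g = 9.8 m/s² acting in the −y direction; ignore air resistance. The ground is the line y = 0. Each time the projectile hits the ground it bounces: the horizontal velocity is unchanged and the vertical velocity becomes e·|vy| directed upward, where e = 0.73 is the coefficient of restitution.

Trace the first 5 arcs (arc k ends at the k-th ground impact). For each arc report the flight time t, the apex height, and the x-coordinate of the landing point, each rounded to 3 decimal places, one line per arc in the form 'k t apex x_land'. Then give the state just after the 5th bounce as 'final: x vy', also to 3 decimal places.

Arc 1: start y=17.400, vy=11.330 → t=3.367, apex=23.949, x_land=10.707, impact vy=-21.666
  bounce: vy ← 0.73·21.666 = 15.816
Arc 2: start y=0.000, vy=15.816 → t=3.228, apex=12.763, x_land=20.971, impact vy=-15.816
  bounce: vy ← 0.73·15.816 = 11.546
Arc 3: start y=0.000, vy=11.546 → t=2.356, apex=6.801, x_land=28.464, impact vy=-11.546
  bounce: vy ← 0.73·11.546 = 8.428
Arc 4: start y=0.000, vy=8.428 → t=1.720, apex=3.624, x_land=33.934, impact vy=-8.428
  bounce: vy ← 0.73·8.428 = 6.153
Arc 5: start y=0.000, vy=6.153 → t=1.256, apex=1.931, x_land=37.927, impact vy=-6.153
  bounce: vy ← 0.73·6.153 = 4.491

1 3.367 23.949 10.707
2 3.228 12.763 20.971
3 2.356 6.801 28.464
4 1.720 3.624 33.934
5 1.256 1.931 37.927
final: 37.927 4.491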